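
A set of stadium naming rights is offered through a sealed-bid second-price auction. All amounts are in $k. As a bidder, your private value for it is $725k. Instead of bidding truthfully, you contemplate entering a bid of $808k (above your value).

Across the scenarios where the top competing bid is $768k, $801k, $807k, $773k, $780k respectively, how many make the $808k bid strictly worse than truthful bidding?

5

The deviation hurts exactly when the highest competing bid lies strictly between $725k and $808k — overbidding then wins at a price above your value.
$768k: inside the interval → strictly worse (loss $43k).
$801k: inside the interval → strictly worse (loss $76k).
$807k: inside the interval → strictly worse (loss $82k).
$773k: inside the interval → strictly worse (loss $48k).
$780k: inside the interval → strictly worse (loss $55k).
Count: 5.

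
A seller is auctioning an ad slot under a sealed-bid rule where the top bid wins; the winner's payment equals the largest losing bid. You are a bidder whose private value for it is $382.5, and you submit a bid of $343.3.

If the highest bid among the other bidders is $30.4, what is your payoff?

Your bid $343.3 exceeds the highest competing bid $30.4, so you win.
In a second-price auction the winner pays the second-highest bid, $30.4.
Payoff = value − price = $382.5 − $30.4 = $352.1.

$352.1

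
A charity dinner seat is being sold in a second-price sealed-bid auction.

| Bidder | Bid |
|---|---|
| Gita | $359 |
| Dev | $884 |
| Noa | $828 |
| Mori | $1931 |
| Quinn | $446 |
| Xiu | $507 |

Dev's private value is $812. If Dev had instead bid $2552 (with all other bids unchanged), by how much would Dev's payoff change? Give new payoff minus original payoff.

The highest bid among the other bidders is $1931; Dev's bid doesn't change that.
Original bid $884: Dev is not highest (top rival bid is $1931); payoff $0.
Alternative bid $2552: Dev is highest, pays the top rival bid $1931; payoff $812 − $1931 = −$1119.
Change in payoff = −$1119 − ($0) = −$1119.

−$1119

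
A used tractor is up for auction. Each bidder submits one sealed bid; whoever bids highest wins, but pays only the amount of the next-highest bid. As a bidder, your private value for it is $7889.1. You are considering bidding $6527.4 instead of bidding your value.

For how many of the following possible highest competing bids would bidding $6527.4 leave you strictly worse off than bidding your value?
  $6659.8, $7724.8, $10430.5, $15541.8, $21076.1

The deviation hurts exactly when the highest competing bid lies strictly between $6527.4 and $7889.1 — underbidding then forfeits a profitable win.
$6659.8: inside the interval → strictly worse (loss $1229.3).
$7724.8: inside the interval → strictly worse (loss $164.3).
$10430.5: above both → same outcome either way.
$15541.8: above both → same outcome either way.
$21076.1: above both → same outcome either way.
Count: 2.

2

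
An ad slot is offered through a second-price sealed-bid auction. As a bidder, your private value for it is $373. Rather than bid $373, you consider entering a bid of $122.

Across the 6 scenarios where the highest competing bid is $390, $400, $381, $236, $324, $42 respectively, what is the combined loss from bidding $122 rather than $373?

The deviation costs you only when the competing bid falls strictly between $122 and $373; elsewhere both bids give the same outcome.
$390: outcomes coincide → loss $0.
$400: outcomes coincide → loss $0.
$381: outcomes coincide → loss $0.
$236: truthful payoff $137, deviation payoff $0 → loss $137.
$324: truthful payoff $49, deviation payoff $0 → loss $49.
$42: outcomes coincide → loss $0.
Total loss = $137 + $49 = $186.

$186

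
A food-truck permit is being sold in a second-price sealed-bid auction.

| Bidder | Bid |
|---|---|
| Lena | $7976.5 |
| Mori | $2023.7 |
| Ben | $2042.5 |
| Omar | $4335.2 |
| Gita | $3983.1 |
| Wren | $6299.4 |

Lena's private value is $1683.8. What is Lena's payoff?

Highest bid: Lena at $7976.5, so Lena wins.
Second-highest bid: Wren at $6299.4 — that is the price the winner pays.
Lena's payoff = value − price = $1683.8 − $6299.4 = −$4615.6.

−$4615.6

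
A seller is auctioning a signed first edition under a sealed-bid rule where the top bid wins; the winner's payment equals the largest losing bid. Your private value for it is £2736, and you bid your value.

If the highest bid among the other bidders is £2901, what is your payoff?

£0

Your bid £2736 is below the highest competing bid £2901, so you lose.
A losing bidder pays nothing and receives nothing: payoff = £0.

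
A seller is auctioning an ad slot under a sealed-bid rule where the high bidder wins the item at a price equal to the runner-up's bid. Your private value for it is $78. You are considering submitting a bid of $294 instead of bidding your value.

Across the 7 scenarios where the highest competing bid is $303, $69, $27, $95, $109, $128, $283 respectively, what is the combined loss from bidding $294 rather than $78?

$303

The deviation costs you only when the competing bid falls strictly between $78 and $294; elsewhere both bids give the same outcome.
$303: outcomes coincide → loss $0.
$69: outcomes coincide → loss $0.
$27: outcomes coincide → loss $0.
$95: truthful payoff $0, deviation payoff −$17 → loss $17.
$109: truthful payoff $0, deviation payoff −$31 → loss $31.
$128: truthful payoff $0, deviation payoff −$50 → loss $50.
$283: truthful payoff $0, deviation payoff −$205 → loss $205.
Total loss = $17 + $31 + $50 + $205 = $303.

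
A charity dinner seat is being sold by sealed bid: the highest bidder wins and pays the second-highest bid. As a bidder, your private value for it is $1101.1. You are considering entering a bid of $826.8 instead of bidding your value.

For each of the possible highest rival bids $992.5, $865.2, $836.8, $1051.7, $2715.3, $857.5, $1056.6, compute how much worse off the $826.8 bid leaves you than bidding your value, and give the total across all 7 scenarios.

$946.3

The deviation costs you only when the competing bid falls strictly between $826.8 and $1101.1; elsewhere both bids give the same outcome.
$992.5: truthful payoff $108.6, deviation payoff $0 → loss $108.6.
$865.2: truthful payoff $235.9, deviation payoff $0 → loss $235.9.
$836.8: truthful payoff $264.3, deviation payoff $0 → loss $264.3.
$1051.7: truthful payoff $49.4, deviation payoff $0 → loss $49.4.
$2715.3: outcomes coincide → loss $0.
$857.5: truthful payoff $243.6, deviation payoff $0 → loss $243.6.
$1056.6: truthful payoff $44.5, deviation payoff $0 → loss $44.5.
Total loss = $108.6 + $235.9 + $264.3 + $49.4 + $243.6 + $44.5 = $946.3.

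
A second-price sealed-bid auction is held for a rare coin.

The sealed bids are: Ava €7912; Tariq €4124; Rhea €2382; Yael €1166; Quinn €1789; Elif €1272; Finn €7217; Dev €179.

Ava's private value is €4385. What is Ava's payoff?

−€2832

Highest bid: Ava at €7912, so Ava wins.
Second-highest bid: Finn at €7217 — that is the price the winner pays.
Ava's payoff = value − price = €4385 − €7217 = −€2832.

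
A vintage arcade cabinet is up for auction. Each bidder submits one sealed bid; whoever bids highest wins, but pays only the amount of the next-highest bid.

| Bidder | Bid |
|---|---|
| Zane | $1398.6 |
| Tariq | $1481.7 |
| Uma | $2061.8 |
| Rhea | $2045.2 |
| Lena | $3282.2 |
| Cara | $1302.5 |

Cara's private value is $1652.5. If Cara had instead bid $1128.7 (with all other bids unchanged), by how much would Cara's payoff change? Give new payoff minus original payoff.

$0

The highest bid among the other bidders is $3282.2; Cara's bid doesn't change that.
Original bid $1302.5: Cara is not highest (top rival bid is $3282.2); payoff $0.
Alternative bid $1128.7: Cara is not highest (top rival bid is $3282.2); payoff $0.
Change in payoff = $0 − ($0) = $0.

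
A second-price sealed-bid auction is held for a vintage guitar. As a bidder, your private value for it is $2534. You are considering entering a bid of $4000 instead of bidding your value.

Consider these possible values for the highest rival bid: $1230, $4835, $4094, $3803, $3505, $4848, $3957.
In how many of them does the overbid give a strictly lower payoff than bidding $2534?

3

The deviation hurts exactly when the highest competing bid lies strictly between $2534 and $4000 — overbidding then wins at a price above your value.
$1230: below both → same outcome either way.
$4835: above both → same outcome either way.
$4094: above both → same outcome either way.
$3803: inside the interval → strictly worse (loss $1269).
$3505: inside the interval → strictly worse (loss $971).
$4848: above both → same outcome either way.
$3957: inside the interval → strictly worse (loss $1423).
Count: 3.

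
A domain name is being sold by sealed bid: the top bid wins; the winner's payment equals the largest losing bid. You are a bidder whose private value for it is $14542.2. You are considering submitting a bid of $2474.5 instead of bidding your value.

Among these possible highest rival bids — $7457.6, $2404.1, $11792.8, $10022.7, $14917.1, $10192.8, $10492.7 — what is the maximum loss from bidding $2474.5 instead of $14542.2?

$7457.6: truthful gives $7084.6, deviation gives $0 → loss $7084.6.
$2404.1: same outcome either way → loss $0.
$11792.8: truthful gives $2749.4, deviation gives $0 → loss $2749.4.
$10022.7: truthful gives $4519.5, deviation gives $0 → loss $4519.5.
$14917.1: same outcome either way → loss $0.
$10192.8: truthful gives $4349.4, deviation gives $0 → loss $4349.4.
$10492.7: truthful gives $4049.5, deviation gives $0 → loss $4049.5.
Maximum loss: $7084.6.

$7084.6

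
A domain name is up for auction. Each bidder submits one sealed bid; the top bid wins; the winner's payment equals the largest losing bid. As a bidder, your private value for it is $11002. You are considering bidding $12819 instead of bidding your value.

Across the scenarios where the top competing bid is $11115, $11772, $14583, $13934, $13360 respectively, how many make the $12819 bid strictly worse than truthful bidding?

2

The deviation hurts exactly when the highest competing bid lies strictly between $11002 and $12819 — overbidding then wins at a price above your value.
$11115: inside the interval → strictly worse (loss $113).
$11772: inside the interval → strictly worse (loss $770).
$14583: above both → same outcome either way.
$13934: above both → same outcome either way.
$13360: above both → same outcome either way.
Count: 2.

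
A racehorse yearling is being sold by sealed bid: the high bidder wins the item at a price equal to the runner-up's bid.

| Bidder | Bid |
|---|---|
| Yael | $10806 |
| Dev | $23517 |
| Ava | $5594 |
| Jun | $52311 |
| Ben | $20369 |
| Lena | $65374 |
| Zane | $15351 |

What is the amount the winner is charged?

$52311

Highest bid: Lena at $65374, so Lena wins.
Second-highest bid: Jun at $52311 — that is the price the winner pays.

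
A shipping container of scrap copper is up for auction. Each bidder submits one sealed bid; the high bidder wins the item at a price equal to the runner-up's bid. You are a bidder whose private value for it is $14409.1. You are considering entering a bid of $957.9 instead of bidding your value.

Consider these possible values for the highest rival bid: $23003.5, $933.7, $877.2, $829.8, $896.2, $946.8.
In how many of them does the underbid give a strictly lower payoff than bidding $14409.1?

The deviation hurts exactly when the highest competing bid lies strictly between $957.9 and $14409.1 — underbidding then forfeits a profitable win.
$23003.5: above both → same outcome either way.
$933.7: below both → same outcome either way.
$877.2: below both → same outcome either way.
$829.8: below both → same outcome either way.
$896.2: below both → same outcome either way.
$946.8: below both → same outcome either way.
Count: 0.

0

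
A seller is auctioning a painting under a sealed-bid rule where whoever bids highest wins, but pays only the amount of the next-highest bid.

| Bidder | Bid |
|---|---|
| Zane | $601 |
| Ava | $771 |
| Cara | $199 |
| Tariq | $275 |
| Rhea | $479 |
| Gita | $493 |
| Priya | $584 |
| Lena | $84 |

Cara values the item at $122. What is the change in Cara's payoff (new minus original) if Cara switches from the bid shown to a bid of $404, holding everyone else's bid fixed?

The highest bid among the other bidders is $771; Cara's bid doesn't change that.
Original bid $199: Cara is not highest (top rival bid is $771); payoff $0.
Alternative bid $404: Cara is not highest (top rival bid is $771); payoff $0.
Change in payoff = $0 − ($0) = $0.

$0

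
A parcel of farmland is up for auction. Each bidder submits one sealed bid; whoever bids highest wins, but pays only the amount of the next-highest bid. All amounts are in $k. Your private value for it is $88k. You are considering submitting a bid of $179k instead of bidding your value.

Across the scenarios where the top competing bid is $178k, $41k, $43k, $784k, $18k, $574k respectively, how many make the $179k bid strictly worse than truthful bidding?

The deviation hurts exactly when the highest competing bid lies strictly between $88k and $179k — overbidding then wins at a price above your value.
$178k: inside the interval → strictly worse (loss $90k).
$41k: below both → same outcome either way.
$43k: below both → same outcome either way.
$784k: above both → same outcome either way.
$18k: below both → same outcome either way.
$574k: above both → same outcome either way.
Count: 1.

1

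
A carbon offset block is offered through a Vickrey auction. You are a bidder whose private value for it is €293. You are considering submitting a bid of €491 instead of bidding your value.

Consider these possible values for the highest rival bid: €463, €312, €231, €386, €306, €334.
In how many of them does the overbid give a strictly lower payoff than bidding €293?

The deviation hurts exactly when the highest competing bid lies strictly between €293 and €491 — overbidding then wins at a price above your value.
€463: inside the interval → strictly worse (loss €170).
€312: inside the interval → strictly worse (loss €19).
€231: below both → same outcome either way.
€386: inside the interval → strictly worse (loss €93).
€306: inside the interval → strictly worse (loss €13).
€334: inside the interval → strictly worse (loss €41).
Count: 5.

5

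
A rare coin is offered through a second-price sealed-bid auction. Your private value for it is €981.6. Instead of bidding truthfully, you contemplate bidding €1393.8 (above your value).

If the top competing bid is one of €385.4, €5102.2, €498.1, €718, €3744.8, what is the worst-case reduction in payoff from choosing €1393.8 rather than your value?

€0

€385.4: same outcome either way → loss €0.
€5102.2: same outcome either way → loss €0.
€498.1: same outcome either way → loss €0.
€718: same outcome either way → loss €0.
€3744.8: same outcome either way → loss €0.
Maximum loss: €0.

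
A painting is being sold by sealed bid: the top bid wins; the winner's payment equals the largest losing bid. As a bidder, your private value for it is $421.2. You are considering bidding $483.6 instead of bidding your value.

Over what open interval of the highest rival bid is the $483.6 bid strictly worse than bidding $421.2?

($421.2, $483.6)

If the competing bid is below $421.2, both bids win at the same price — no difference.
If it is above $483.6, both bids lose — no difference.
If it lies strictly between $421.2 and $483.6, bidding your value loses (payoff 0) while bidding $483.6 wins at a price above your value (payoff negative).
So the deviation strictly hurts on the open interval ($421.2, $483.6).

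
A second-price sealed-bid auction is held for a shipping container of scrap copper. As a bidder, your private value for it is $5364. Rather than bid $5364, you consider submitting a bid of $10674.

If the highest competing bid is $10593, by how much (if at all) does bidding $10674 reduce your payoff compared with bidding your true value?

$5229

Bidding your value $5364: you lose (since $5364 < $10593). Payoff $0.
Bidding $10674: you win and pay $10593. Payoff $5364 − $10593 = −$5229.
The competing bid $10593 lies between your value and your inflated bid, so overbidding wins an item priced above your value.
Loss from deviating = $0 − (−$5229) = $5229.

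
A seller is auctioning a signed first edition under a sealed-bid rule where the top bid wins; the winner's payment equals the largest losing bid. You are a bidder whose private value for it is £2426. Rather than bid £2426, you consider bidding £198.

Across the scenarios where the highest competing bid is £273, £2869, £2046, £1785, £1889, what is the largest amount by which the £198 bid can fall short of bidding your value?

£273: truthful gives £2153, deviation gives £0 → loss £2153.
£2869: same outcome either way → loss £0.
£2046: truthful gives £380, deviation gives £0 → loss £380.
£1785: truthful gives £641, deviation gives £0 → loss £641.
£1889: truthful gives £537, deviation gives £0 → loss £537.
Maximum loss: £2153.

£2153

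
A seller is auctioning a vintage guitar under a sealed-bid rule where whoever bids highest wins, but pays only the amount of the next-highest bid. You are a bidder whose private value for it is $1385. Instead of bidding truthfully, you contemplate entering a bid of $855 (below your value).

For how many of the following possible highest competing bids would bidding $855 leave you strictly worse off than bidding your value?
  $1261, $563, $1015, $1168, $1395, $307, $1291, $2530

4

The deviation hurts exactly when the highest competing bid lies strictly between $855 and $1385 — underbidding then forfeits a profitable win.
$1261: inside the interval → strictly worse (loss $124).
$563: below both → same outcome either way.
$1015: inside the interval → strictly worse (loss $370).
$1168: inside the interval → strictly worse (loss $217).
$1395: above both → same outcome either way.
$307: below both → same outcome either way.
$1291: inside the interval → strictly worse (loss $94).
$2530: above both → same outcome either way.
Count: 4.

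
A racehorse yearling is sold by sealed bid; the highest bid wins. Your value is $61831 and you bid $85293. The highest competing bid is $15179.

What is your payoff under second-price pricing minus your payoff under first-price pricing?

$70114

You have the highest bid, so you win under either rule.
Second-price: pay $15179 → payoff $46652.
First-price: pay your own bid $85293 → payoff −$23462.
Difference = $46652 − (−$23462) = $70114.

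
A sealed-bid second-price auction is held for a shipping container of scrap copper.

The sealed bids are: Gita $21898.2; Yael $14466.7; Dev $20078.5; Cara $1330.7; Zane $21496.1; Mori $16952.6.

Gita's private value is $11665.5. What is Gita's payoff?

−$9830.6

Highest bid: Gita at $21898.2, so Gita wins.
Second-highest bid: Zane at $21496.1 — that is the price the winner pays.
Gita's payoff = value − price = $11665.5 − $21496.1 = −$9830.6.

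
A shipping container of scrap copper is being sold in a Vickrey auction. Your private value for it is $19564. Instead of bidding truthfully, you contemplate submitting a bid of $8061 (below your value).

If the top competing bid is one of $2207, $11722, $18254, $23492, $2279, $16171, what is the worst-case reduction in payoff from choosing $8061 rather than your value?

$7842

$2207: same outcome either way → loss $0.
$11722: truthful gives $7842, deviation gives $0 → loss $7842.
$18254: truthful gives $1310, deviation gives $0 → loss $1310.
$23492: same outcome either way → loss $0.
$2279: same outcome either way → loss $0.
$16171: truthful gives $3393, deviation gives $0 → loss $3393.
Maximum loss: $7842.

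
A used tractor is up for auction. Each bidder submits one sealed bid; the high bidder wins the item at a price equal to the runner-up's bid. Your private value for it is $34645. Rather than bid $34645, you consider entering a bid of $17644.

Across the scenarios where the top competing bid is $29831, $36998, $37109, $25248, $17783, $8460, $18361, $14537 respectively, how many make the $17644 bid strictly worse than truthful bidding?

4

The deviation hurts exactly when the highest competing bid lies strictly between $17644 and $34645 — underbidding then forfeits a profitable win.
$29831: inside the interval → strictly worse (loss $4814).
$36998: above both → same outcome either way.
$37109: above both → same outcome either way.
$25248: inside the interval → strictly worse (loss $9397).
$17783: inside the interval → strictly worse (loss $16862).
$8460: below both → same outcome either way.
$18361: inside the interval → strictly worse (loss $16284).
$14537: below both → same outcome either way.
Count: 4.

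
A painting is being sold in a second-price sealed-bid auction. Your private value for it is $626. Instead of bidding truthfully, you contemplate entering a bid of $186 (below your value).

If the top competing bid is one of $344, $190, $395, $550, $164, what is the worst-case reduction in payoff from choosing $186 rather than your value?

$436

$344: truthful gives $282, deviation gives $0 → loss $282.
$190: truthful gives $436, deviation gives $0 → loss $436.
$395: truthful gives $231, deviation gives $0 → loss $231.
$550: truthful gives $76, deviation gives $0 → loss $76.
$164: same outcome either way → loss $0.
Maximum loss: $436.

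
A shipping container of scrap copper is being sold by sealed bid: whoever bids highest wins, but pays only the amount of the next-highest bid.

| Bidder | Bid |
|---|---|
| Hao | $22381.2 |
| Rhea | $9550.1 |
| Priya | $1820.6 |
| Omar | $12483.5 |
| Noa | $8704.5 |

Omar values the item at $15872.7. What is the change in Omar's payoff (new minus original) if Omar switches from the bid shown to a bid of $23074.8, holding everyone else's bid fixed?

The highest bid among the other bidders is $22381.2; Omar's bid doesn't change that.
Original bid $12483.5: Omar is not highest (top rival bid is $22381.2); payoff $0.
Alternative bid $23074.8: Omar is highest, pays the top rival bid $22381.2; payoff $15872.7 − $22381.2 = −$6508.5.
Change in payoff = −$6508.5 − ($0) = −$6508.5.

−$6508.5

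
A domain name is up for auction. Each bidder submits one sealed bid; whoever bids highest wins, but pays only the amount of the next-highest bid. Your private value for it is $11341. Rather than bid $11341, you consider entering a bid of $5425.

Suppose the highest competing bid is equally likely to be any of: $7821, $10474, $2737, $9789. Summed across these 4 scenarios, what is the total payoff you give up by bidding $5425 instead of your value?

$5939

The deviation costs you only when the competing bid falls strictly between $5425 and $11341; elsewhere both bids give the same outcome.
$7821: truthful payoff $3520, deviation payoff $0 → loss $3520.
$10474: truthful payoff $867, deviation payoff $0 → loss $867.
$2737: outcomes coincide → loss $0.
$9789: truthful payoff $1552, deviation payoff $0 → loss $1552.
Total loss = $3520 + $867 + $1552 = $5939.
Truthful bidding weakly dominates here: raising your bid can only win items priced above your value, and lowering it can only forfeit items priced below.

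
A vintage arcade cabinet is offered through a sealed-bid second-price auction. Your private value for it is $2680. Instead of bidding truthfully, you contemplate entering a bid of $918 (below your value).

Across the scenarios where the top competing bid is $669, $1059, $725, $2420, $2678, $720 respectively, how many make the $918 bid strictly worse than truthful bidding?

3

The deviation hurts exactly when the highest competing bid lies strictly between $918 and $2680 — underbidding then forfeits a profitable win.
$669: below both → same outcome either way.
$1059: inside the interval → strictly worse (loss $1621).
$725: below both → same outcome either way.
$2420: inside the interval → strictly worse (loss $260).
$2678: inside the interval → strictly worse (loss $2).
$720: below both → same outcome either way.
Count: 3.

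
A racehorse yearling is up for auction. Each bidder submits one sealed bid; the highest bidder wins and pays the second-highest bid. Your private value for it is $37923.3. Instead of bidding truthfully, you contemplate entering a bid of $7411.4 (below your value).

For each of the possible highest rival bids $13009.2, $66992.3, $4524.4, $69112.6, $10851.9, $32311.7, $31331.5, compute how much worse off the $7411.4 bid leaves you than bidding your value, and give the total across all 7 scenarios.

The deviation costs you only when the competing bid falls strictly between $7411.4 and $37923.3; elsewhere both bids give the same outcome.
$13009.2: truthful payoff $24914.1, deviation payoff $0 → loss $24914.1.
$66992.3: outcomes coincide → loss $0.
$4524.4: outcomes coincide → loss $0.
$69112.6: outcomes coincide → loss $0.
$10851.9: truthful payoff $27071.4, deviation payoff $0 → loss $27071.4.
$32311.7: truthful payoff $5611.6, deviation payoff $0 → loss $5611.6.
$31331.5: truthful payoff $6591.8, deviation payoff $0 → loss $6591.8.
Total loss = $24914.1 + $27071.4 + $5611.6 + $6591.8 = $64188.9.

$64188.9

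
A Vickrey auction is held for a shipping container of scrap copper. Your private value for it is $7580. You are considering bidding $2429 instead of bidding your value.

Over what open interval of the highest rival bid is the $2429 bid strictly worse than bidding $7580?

If the competing bid is below $2429, both bids win at the same price — no difference.
If it is above $7580, both bids lose — no difference.
If it lies strictly between $2429 and $7580, bidding your value wins at a price below your value (positive payoff) while bidding $2429 loses (payoff 0).
So the deviation strictly hurts on the open interval ($2429, $7580).
Truthful bidding weakly dominates here: raising your bid can only win items priced above your value, and lowering it can only forfeit items priced below.

($2429, $7580)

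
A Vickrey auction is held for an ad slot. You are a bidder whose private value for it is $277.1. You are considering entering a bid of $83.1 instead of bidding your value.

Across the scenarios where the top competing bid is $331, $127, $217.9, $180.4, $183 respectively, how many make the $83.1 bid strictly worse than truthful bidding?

The deviation hurts exactly when the highest competing bid lies strictly between $83.1 and $277.1 — underbidding then forfeits a profitable win.
$331: above both → same outcome either way.
$127: inside the interval → strictly worse (loss $150.1).
$217.9: inside the interval → strictly worse (loss $59.2).
$180.4: inside the interval → strictly worse (loss $96.7).
$183: inside the interval → strictly worse (loss $94.1).
Count: 4.

4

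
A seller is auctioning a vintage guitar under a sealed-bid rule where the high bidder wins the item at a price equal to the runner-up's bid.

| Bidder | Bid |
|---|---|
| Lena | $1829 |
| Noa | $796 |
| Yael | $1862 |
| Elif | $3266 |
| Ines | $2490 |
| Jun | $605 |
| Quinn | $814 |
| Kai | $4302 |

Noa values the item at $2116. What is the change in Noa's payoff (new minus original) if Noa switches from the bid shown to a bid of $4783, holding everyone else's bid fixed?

The highest bid among the other bidders is $4302; Noa's bid doesn't change that.
Original bid $796: Noa is not highest (top rival bid is $4302); payoff $0.
Alternative bid $4783: Noa is highest, pays the top rival bid $4302; payoff $2116 − $4302 = −$2186.
Change in payoff = −$2186 − ($0) = −$2186.

−$2186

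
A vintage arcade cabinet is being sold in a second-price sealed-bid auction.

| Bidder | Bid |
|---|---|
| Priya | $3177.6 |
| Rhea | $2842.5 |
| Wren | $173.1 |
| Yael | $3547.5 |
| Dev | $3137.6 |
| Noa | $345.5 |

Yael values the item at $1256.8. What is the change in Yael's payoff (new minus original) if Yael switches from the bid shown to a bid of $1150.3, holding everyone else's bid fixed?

$1920.8

The highest bid among the other bidders is $3177.6; Yael's bid doesn't change that.
Original bid $3547.5: Yael is highest, pays the top rival bid $3177.6; payoff $1256.8 − $3177.6 = −$1920.8.
Alternative bid $1150.3: Yael is not highest (top rival bid is $3177.6); payoff $0.
Change in payoff = $0 − (−$1920.8) = $1920.8.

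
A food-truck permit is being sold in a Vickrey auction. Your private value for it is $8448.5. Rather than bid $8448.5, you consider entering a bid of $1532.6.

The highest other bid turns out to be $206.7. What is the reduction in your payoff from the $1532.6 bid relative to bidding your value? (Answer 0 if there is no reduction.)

$0

Bidding your value $8448.5: you win (since $8448.5 > $206.7) and pay $206.7. Payoff $8241.8.
Bidding $1532.6: you win and pay $206.7. Payoff $8448.5 − $206.7 = $8241.8.
Difference = $8241.8 − $8241.8 = $0; both bids lead to the same outcome because the competing bid is below both your value and your alternative bid.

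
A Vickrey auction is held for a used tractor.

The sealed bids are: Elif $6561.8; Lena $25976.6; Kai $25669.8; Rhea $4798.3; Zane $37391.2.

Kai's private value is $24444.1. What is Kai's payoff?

$0

Highest bid: Zane at $37391.2, so Zane wins.
Second-highest bid: Lena at $25976.6 — that is the price the winner pays.
Kai did not win, so Kai pays nothing and receives nothing: payoff $0.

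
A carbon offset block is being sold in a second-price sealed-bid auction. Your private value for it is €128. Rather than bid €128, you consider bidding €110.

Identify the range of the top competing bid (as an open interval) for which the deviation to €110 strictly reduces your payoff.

If the competing bid is below €110, both bids win at the same price — no difference.
If it is above €128, both bids lose — no difference.
If it lies strictly between €110 and €128, bidding your value wins at a price below your value (positive payoff) while bidding €110 loses (payoff 0).
So the deviation strictly hurts on the open interval (€110, €128).

(€110, €128)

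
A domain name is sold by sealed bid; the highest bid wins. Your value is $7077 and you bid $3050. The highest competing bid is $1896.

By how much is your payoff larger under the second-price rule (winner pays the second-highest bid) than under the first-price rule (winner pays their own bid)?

$1154

You have the highest bid, so you win under either rule.
Second-price: pay $1896 → payoff $5181.
First-price: pay your own bid $3050 → payoff $4027.
Difference = $5181 − ($4027) = $1154.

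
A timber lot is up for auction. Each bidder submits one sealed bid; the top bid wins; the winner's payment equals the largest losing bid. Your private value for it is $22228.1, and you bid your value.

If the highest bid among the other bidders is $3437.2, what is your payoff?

Your bid $22228.1 exceeds the highest competing bid $3437.2, so you win.
In a second-price auction the winner pays the second-highest bid, $3437.2.
Payoff = value − price = $22228.1 − $3437.2 = $18790.9.

$18790.9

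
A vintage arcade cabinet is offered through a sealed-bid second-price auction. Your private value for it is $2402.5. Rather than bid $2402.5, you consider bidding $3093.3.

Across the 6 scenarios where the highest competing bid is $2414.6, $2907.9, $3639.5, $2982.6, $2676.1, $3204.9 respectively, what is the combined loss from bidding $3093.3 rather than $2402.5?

$1371.2

The deviation costs you only when the competing bid falls strictly between $2402.5 and $3093.3; elsewhere both bids give the same outcome.
$2414.6: truthful payoff $0, deviation payoff −$12.1 → loss $12.1.
$2907.9: truthful payoff $0, deviation payoff −$505.4 → loss $505.4.
$3639.5: outcomes coincide → loss $0.
$2982.6: truthful payoff $0, deviation payoff −$580.1 → loss $580.1.
$2676.1: truthful payoff $0, deviation payoff −$273.6 → loss $273.6.
$3204.9: outcomes coincide → loss $0.
Total loss = $12.1 + $505.4 + $580.1 + $273.6 = $1371.2.
Because the price is fixed by the runner-up's bid, deviating from your value can only change a good outcome into a bad one — never the reverse.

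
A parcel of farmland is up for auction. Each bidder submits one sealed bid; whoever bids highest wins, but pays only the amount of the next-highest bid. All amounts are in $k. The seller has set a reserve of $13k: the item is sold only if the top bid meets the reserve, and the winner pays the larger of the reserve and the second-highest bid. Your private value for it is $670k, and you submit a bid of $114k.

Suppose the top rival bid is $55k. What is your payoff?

$615k

Your bid $114k is the highest and exceeds the reserve.
Price = max(second-highest bid, reserve) = max($55k, $13k) = $55k.
Payoff = $670k − $55k = $615k.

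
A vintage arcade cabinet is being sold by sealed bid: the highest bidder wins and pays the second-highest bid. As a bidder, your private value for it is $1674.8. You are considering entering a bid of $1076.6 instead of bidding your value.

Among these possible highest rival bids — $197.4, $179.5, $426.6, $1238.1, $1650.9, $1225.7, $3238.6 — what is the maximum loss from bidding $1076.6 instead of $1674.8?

$197.4: same outcome either way → loss $0.
$179.5: same outcome either way → loss $0.
$426.6: same outcome either way → loss $0.
$1238.1: truthful gives $436.7, deviation gives $0 → loss $436.7.
$1650.9: truthful gives $23.9, deviation gives $0 → loss $23.9.
$1225.7: truthful gives $449.1, deviation gives $0 → loss $449.1.
$3238.6: same outcome either way → loss $0.
Maximum loss: $449.1.

$449.1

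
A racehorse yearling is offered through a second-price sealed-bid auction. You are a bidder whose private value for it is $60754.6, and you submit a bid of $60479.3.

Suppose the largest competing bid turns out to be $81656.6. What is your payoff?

Your bid $60479.3 is below the highest competing bid $81656.6, so you lose.
A losing bidder pays nothing and receives nothing: payoff = $0.

$0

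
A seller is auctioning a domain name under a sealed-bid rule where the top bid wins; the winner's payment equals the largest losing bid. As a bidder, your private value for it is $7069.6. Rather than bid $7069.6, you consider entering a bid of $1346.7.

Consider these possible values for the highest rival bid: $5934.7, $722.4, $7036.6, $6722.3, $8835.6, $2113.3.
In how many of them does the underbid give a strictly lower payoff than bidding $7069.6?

4

The deviation hurts exactly when the highest competing bid lies strictly between $1346.7 and $7069.6 — underbidding then forfeits a profitable win.
$5934.7: inside the interval → strictly worse (loss $1134.9).
$722.4: below both → same outcome either way.
$7036.6: inside the interval → strictly worse (loss $33).
$6722.3: inside the interval → strictly worse (loss $347.3).
$8835.6: above both → same outcome either way.
$2113.3: inside the interval → strictly worse (loss $4956.3).
Count: 4.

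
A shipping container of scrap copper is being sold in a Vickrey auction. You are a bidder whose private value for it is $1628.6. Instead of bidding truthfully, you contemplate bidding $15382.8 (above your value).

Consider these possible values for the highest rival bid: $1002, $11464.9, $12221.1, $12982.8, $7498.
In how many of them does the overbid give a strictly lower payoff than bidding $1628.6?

The deviation hurts exactly when the highest competing bid lies strictly between $1628.6 and $15382.8 — overbidding then wins at a price above your value.
$1002: below both → same outcome either way.
$11464.9: inside the interval → strictly worse (loss $9836.3).
$12221.1: inside the interval → strictly worse (loss $10592.5).
$12982.8: inside the interval → strictly worse (loss $11354.2).
$7498: inside the interval → strictly worse (loss $5869.4).
Count: 4.

4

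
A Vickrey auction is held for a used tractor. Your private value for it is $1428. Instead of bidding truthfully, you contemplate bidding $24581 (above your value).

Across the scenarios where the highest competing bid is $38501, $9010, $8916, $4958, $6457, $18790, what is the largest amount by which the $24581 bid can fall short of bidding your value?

$17362

$38501: same outcome either way → loss $0.
$9010: truthful gives $0, deviation gives −$7582 → loss $7582.
$8916: truthful gives $0, deviation gives −$7488 → loss $7488.
$4958: truthful gives $0, deviation gives −$3530 → loss $3530.
$6457: truthful gives $0, deviation gives −$5029 → loss $5029.
$18790: truthful gives $0, deviation gives −$17362 → loss $17362.
Maximum loss: $17362.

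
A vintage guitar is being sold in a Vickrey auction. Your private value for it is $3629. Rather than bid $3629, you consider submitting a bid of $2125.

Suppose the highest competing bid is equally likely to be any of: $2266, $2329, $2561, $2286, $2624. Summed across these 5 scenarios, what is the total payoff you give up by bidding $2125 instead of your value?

The deviation costs you only when the competing bid falls strictly between $2125 and $3629; elsewhere both bids give the same outcome.
$2266: truthful payoff $1363, deviation payoff $0 → loss $1363.
$2329: truthful payoff $1300, deviation payoff $0 → loss $1300.
$2561: truthful payoff $1068, deviation payoff $0 → loss $1068.
$2286: truthful payoff $1343, deviation payoff $0 → loss $1343.
$2624: truthful payoff $1005, deviation payoff $0 → loss $1005.
Total loss = $1363 + $1300 + $1068 + $1343 + $1005 = $6079.
In a second-price auction your bid sets only whether you win, not what you pay, so bidding your true value is weakly dominant.

$6079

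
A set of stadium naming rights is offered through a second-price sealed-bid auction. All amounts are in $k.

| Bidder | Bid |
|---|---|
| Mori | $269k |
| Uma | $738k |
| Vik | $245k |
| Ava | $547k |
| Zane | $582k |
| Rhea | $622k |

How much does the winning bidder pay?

Highest bid: Uma at $738k, so Uma wins.
Second-highest bid: Rhea at $622k — that is the price the winner pays.

$622k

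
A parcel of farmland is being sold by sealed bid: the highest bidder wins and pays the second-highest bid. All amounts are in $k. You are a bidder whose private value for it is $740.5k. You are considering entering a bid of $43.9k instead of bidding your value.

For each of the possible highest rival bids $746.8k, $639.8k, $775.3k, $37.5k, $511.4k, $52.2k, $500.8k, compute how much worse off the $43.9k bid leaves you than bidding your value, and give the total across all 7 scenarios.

$1257.8k

The deviation costs you only when the competing bid falls strictly between $43.9k and $740.5k; elsewhere both bids give the same outcome.
$746.8k: outcomes coincide → loss $0k.
$639.8k: truthful payoff $100.7k, deviation payoff $0k → loss $100.7k.
$775.3k: outcomes coincide → loss $0k.
$37.5k: outcomes coincide → loss $0k.
$511.4k: truthful payoff $229.1k, deviation payoff $0k → loss $229.1k.
$52.2k: truthful payoff $688.3k, deviation payoff $0k → loss $688.3k.
$500.8k: truthful payoff $239.7k, deviation payoff $0k → loss $239.7k.
Total loss = $100.7k + $229.1k + $688.3k + $239.7k = $1257.8k.
Truthful bidding weakly dominates here: raising your bid can only win items priced above your value, and lowering it can only forfeit items priced below.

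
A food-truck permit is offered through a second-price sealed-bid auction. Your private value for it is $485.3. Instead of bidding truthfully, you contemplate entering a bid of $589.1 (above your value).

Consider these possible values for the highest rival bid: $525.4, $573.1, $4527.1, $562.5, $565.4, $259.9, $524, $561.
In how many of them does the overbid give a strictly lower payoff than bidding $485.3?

6

The deviation hurts exactly when the highest competing bid lies strictly between $485.3 and $589.1 — overbidding then wins at a price above your value.
$525.4: inside the interval → strictly worse (loss $40.1).
$573.1: inside the interval → strictly worse (loss $87.8).
$4527.1: above both → same outcome either way.
$562.5: inside the interval → strictly worse (loss $77.2).
$565.4: inside the interval → strictly worse (loss $80.1).
$259.9: below both → same outcome either way.
$524: inside the interval → strictly worse (loss $38.7).
$561: inside the interval → strictly worse (loss $75.7).
Count: 6.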